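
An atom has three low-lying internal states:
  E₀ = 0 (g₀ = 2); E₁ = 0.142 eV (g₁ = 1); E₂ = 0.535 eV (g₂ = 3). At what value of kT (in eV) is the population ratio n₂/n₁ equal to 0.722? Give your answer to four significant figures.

n₂/n₁ = (g₂/g₁) exp[−(E₂−E₁)/kT] = 0.722.
⇒ (E₂−E₁)/kT = ln((3/1)/0.722) = ln(4.15512) = 1.42434.
kT = 0.393 eV / 1.42434 = 0.2759 eV.

0.2759 eV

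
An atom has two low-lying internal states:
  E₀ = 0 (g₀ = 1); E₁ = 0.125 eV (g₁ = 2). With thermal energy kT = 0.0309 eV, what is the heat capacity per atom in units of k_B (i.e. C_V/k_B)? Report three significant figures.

Eᵢ/kT = 0, 4.0453.
Z = Σ gᵢe^(−Eᵢ/kT) = 1·e^(−0) + 2·e^(−4.0453) = 1.0000 + 0.035009 = 1.0350.
⟨E⟩ = 0.0042281 eV, ⟨E²⟩ = 0.00052852 eV².
C_V/k_B = (⟨E²⟩ − ⟨E⟩²)/(kT)² = (0.00052852 − 0.000017877)/0.00095481 = 0.535.

0.535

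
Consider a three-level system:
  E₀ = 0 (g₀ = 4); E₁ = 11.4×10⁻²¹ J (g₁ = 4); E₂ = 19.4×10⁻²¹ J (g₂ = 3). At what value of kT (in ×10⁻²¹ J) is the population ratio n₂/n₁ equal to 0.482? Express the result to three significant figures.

n₂/n₁ = (g₂/g₁) exp[−(E₂−E₁)/kT] = 0.482.
⇒ (E₂−E₁)/kT = ln((3/4)/0.482) = ln(1.5560) = 0.44212.
kT = 8.0 ×10⁻²¹ J / 0.44212 = 18.1 ×10⁻²¹ J.

18.1 ×10⁻²¹ J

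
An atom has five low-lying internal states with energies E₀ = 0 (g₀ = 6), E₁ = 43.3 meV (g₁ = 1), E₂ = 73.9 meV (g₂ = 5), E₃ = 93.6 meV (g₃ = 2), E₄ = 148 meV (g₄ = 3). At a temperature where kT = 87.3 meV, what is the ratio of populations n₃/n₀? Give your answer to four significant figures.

n₃/n₀ = (g₃/g₀) exp[−(E₃−E₀)/kT] = (2/6) × exp(−(93.6 meV)/(87.3 meV)) = (2/6) × exp(-1.07216) = 0.1141.

0.1141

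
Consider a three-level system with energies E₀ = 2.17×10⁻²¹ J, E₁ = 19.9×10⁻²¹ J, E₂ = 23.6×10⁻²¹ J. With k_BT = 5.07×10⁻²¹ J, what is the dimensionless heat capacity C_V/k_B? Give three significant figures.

Eᵢ/kT = 0.42801, 3.9250, 4.6548.
Z = Σ e^(−Eᵢ/kT) = e^(−0.42801) + e^(−3.9250) + e^(−4.6548) = 0.65180 + 0.019742 + 0.0095158 = 0.68106.
⟨E⟩ = 2.9834, ⟨E²⟩ = 23.768.
C_V/k_B = (⟨E²⟩ − ⟨E⟩²)/(kT)² = (23.768 − 8.9007)/25.705 = 0.578.

0.578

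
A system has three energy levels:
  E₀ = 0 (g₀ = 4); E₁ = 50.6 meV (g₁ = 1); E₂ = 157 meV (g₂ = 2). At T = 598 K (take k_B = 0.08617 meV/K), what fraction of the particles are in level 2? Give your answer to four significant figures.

k_BT = 0.08617 × 598 K = 51.5297 meV.
Eᵢ/kT = 0, 0.981958, 3.04679.
Z = Σ gᵢe^(−Eᵢ/kT) = 4·e^(−0) + 1·e^(−0.981958) + 2·e^(−3.04679) = 4.00000 + 0.374577 + 0.0950224 = 4.46960.
P₂ = g₂ e^(−E₂/kT) / Z = 0.0950224/4.46960 = 0.02126.

0.02126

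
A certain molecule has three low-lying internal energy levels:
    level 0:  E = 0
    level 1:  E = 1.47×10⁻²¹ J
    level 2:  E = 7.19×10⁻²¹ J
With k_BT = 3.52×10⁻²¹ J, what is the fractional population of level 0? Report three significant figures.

Eᵢ/kT = 0, 0.41761, 2.0426.
Z = Σ e^(−Eᵢ/kT) = e^(−0) + e^(−0.41761) + e^(−2.0426) = 1.0000 + 0.65862 + 0.12969 = 1.7883.
P₀ = e^(−E₀/kT) / Z = 1.0000/1.7883 = 0.559.

0.559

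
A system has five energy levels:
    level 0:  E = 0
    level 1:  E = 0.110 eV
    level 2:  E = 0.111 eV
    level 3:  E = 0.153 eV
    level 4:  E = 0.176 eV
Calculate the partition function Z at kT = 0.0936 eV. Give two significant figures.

Eᵢ/kT = 0, 1.175, 1.186, 1.635, 1.880.
Z = Σ e^(−Eᵢ/kT) = e^(−0) + e^(−1.175) + e^(−1.186) + e^(−1.635) + e^(−1.880) = 1.000 + 0.3088 + 0.3054 + 0.1950 + 0.1526 = 1.962.

Z = 2.0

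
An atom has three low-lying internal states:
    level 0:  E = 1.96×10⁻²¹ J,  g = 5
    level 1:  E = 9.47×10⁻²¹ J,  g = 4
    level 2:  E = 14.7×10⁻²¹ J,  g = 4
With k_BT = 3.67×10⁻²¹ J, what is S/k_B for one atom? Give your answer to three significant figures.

1.99

Eᵢ/kT = 0.53406, 2.5804, 4.0054.
Z = Σ gᵢe^(−Eᵢ/kT) = 5·e^(−0.53406) + 4·e^(−2.5804) + 4·e^(−4.0054) = 2.9311 + 0.30297 + 0.072868 = 3.3069.
⟨E⟩ = Σ EᵢPᵢ = 2.9288 ×10⁻²¹ J.
S/k_B = ln Z + ⟨E⟩/kT = ln(3.3069) + 2.9288/3.67 = 1.1960 + 0.79804 = 1.99.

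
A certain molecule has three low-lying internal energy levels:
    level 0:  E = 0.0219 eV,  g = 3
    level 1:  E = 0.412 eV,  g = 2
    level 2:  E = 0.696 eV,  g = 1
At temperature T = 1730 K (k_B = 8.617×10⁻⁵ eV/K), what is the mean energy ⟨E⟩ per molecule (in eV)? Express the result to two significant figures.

0.042 eV

k_BT = 8.617×10⁻⁵ × 1730 K = 0.1491 eV.
Eᵢ/kT = 0.1469, 2.763, 4.668.
Z = Σ gᵢe^(−Eᵢ/kT) = 3·e^(−0.1469) + 2·e^(−2.763) + 1·e^(−4.668) = 2.590 + 0.1262 + 0.009391 = 2.726.
⟨E⟩ = Σ Eᵢ gᵢe^(−Eᵢ/kT) / Z = (0.0219·2.590 + 0.412·0.1262 + 0.696·0.009391) / 2.726 = 0.042 eV.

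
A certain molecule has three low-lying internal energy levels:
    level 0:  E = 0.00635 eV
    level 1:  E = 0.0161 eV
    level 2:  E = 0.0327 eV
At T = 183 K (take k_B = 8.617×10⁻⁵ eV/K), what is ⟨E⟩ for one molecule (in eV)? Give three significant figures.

0.0123 eV

k_BT = 8.617×10⁻⁵ × 183 K = 0.015769 eV.
Eᵢ/kT = 0.40269, 1.0210, 2.0737.
Z = Σ e^(−Eᵢ/kT) = e^(−0.40269) + e^(−1.0210) + e^(−2.0737) = 0.66852 + 0.36023 + 0.12572 = 1.1545.
⟨E⟩ = Σ Eᵢ e^(−Eᵢ/kT) / Z = (0.00635·0.66852 + 0.0161·0.36023 + 0.0327·0.12572) / 1.1545 = 0.0123 eV.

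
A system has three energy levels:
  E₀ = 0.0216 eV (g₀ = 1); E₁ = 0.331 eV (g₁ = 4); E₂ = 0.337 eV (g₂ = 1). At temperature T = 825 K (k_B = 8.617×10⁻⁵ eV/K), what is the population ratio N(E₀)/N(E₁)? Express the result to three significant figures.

19.4

k_BT = 8.617×10⁻⁵ × 825 K = 0.071090 eV.
n₀/n₁ = (g₀/g₁) exp[−(E₀−E₁)/kT] = (1/4) × exp(−(-0.3094 eV)/(0.071090 eV)) = (1/4) × exp(4.3522) = 19.4.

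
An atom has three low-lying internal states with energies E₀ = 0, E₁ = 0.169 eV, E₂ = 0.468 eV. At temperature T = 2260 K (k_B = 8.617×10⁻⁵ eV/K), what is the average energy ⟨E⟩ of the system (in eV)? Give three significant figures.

0.0750 eV

k_BT = 8.617×10⁻⁵ × 2260 K = 0.19474 eV.
Eᵢ/kT = 0, 0.86782, 2.4032.
Z = Σ e^(−Eᵢ/kT) = e^(−0) + e^(−0.86782) + e^(−2.4032) = 1.0000 + 0.41987 + 0.090428 = 1.5103.
⟨E⟩ = Σ Eᵢ e^(−Eᵢ/kT) / Z = (0·1.0000 + 0.169·0.41987 + 0.468·0.090428) / 1.5103 = 0.0750 eV.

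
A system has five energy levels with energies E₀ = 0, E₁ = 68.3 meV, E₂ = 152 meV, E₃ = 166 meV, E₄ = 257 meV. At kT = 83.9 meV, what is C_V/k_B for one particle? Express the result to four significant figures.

0.6512

Eᵢ/kT = 0, 0.814064, 1.81168, 1.97855, 3.06317.
Z = Σ e^(−Eᵢ/kT) = e^(−0) + e^(−0.814064) + e^(−1.81168) + e^(−1.97855) + e^(−3.06317) = 1.00000 + 0.443054 + 0.163379 + 0.138270 + 0.0467393 = 1.79144.
⟨E⟩ = 50.2719 meV, ⟨E²⟩ = 7110.90 meV².
C_V/k_B = (⟨E²⟩ − ⟨E⟩²)/(kT)² = (7110.90 − 2527.26)/7039.21 = 0.6512.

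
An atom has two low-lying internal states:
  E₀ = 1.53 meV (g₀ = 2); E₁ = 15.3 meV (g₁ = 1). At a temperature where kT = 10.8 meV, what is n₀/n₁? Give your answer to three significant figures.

7.16

n₀/n₁ = (g₀/g₁) exp[−(E₀−E₁)/kT] = (2/1) × exp(−(-13.77 meV)/(10.8 meV)) = (2/1) × exp(1.2750) = 7.16.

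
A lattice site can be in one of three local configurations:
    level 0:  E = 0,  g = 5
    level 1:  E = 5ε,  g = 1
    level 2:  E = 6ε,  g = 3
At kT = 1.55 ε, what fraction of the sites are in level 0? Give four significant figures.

Eᵢ/kT = 0, 3.22581, 3.87097.
Z = Σ gᵢe^(−Eᵢ/kT) = 5·e^(−0) + 1·e^(−3.22581) + 3·e^(−3.87097) = 5.00000 + 0.0397236 + 0.0625144 = 5.10224.
P₀ = g₀ e^(−E₀/kT) / Z = 5.00000/5.10224 = 0.9800.

0.9800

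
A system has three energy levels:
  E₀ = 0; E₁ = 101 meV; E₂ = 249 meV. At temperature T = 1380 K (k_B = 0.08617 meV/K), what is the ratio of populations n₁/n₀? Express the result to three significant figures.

k_BT = 0.08617 × 1380 K = 118.91 meV.
n₁/n₀ = exp[−(E₁−E₀)/kT] = exp(−(101 meV)/(118.91 meV)) = exp(-0.84938) = 0.428.

0.428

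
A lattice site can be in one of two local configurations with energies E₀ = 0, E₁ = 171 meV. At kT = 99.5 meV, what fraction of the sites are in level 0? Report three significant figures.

Eᵢ/kT = 0, 1.7186.
Z = Σ e^(−Eᵢ/kT) = e^(−0) + e^(−1.7186) = 1.0000 + 0.17932 = 1.1793.
P₀ = e^(−E₀/kT) / Z = 1.0000/1.1793 = 0.848.

0.848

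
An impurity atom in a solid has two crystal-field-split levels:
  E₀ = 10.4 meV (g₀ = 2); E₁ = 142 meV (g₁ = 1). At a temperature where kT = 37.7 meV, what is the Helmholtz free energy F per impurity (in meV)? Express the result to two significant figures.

-16 meV

Eᵢ/kT = 0.2759, 3.767.
Z = Σ gᵢe^(−Eᵢ/kT) = 2·e^(−0.2759) + 1·e^(−3.767) = 1.518 + 0.02312 = 1.541.
F = −kT ln Z = −37.7 × ln(1.541) = −37.7 × 0.4324 = -16 meV.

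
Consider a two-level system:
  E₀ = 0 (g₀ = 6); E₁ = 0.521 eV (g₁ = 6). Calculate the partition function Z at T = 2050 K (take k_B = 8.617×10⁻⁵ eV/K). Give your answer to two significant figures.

Z = 6.3

k_BT = 8.617×10⁻⁵ × 2050 K = 0.1766 eV.
Eᵢ/kT = 0, 2.950.
Z = Σ gᵢe^(−Eᵢ/kT) = 6·e^(−0) + 6·e^(−2.950) = 6.000 + 0.3140 = 6.314.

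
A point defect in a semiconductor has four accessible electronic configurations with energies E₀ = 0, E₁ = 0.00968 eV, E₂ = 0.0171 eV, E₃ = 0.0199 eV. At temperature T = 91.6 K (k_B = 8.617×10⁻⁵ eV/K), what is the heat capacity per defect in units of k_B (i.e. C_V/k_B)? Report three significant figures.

0.704

k_BT = 8.617×10⁻⁵ × 91.6 K = 0.0078932 eV.
Eᵢ/kT = 0, 1.2264, 2.1664, 2.5212.
Z = Σ e^(−Eᵢ/kT) = e^(−0) + e^(−1.2264) + e^(−2.1664) + e^(−2.5212) = 1.0000 + 0.29335 + 0.11459 + 0.080363 = 1.4883.
⟨E⟩ = 0.0042991 eV, ⟨E²⟩ = 0.000062366 eV².
C_V/k_B = (⟨E²⟩ − ⟨E⟩²)/(kT)² = (0.000062366 − 0.000018482)/0.000062303 = 0.704.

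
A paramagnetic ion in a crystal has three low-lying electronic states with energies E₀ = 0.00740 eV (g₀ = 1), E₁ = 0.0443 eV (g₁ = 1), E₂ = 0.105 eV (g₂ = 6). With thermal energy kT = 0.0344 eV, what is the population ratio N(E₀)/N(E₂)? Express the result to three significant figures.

2.84

n₀/n₂ = (g₀/g₂) exp[−(E₀−E₂)/kT] = (1/6) × exp(−(-0.09760 eV)/(0.0344 eV)) = (1/6) × exp(2.8372) = 2.84.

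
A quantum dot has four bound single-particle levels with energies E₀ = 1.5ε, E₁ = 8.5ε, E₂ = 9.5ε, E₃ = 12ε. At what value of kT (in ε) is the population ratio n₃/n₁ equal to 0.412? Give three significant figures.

n₃/n₁ = exp[−(E₃−E₁)/kT] = 0.412.
⇒ (E₃−E₁)/kT = ln(1/0.412) = ln(2.4272) = 0.88674.
kT = 3.5ε / 0.88674 = 3.95 ε.

3.95 ε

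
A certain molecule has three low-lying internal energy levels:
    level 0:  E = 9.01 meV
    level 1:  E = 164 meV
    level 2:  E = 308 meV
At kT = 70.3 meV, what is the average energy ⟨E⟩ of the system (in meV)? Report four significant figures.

Eᵢ/kT = 0.128165, 2.33286, 4.38122.
Z = Σ e^(−Eᵢ/kT) = e^(−0.128165) + e^(−2.33286) + e^(−4.38122) = 0.879708 + 0.0970179 + 0.0125101 = 0.989236.
⟨E⟩ = Σ Eᵢ e^(−Eᵢ/kT) / Z = (9.01·0.879708 + 164·0.0970179 + 308·0.0125101) / 0.989236 = 27.99 meV.

27.99 meV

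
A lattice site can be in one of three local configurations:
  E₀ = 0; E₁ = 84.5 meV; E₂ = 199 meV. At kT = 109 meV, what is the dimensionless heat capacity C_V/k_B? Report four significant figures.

0.3406

Eᵢ/kT = 0, 0.775229, 1.82569.
Z = Σ e^(−Eᵢ/kT) = e^(−0) + e^(−0.775229) + e^(−1.82569) = 1.00000 + 0.460598 + 0.161106 = 1.62170.
⟨E⟩ = 43.7693 meV, ⟨E²⟩ = 5962.10 meV².
C_V/k_B = (⟨E²⟩ − ⟨E⟩²)/(kT)² = (5962.10 − 1915.75)/11881.0 = 0.3406.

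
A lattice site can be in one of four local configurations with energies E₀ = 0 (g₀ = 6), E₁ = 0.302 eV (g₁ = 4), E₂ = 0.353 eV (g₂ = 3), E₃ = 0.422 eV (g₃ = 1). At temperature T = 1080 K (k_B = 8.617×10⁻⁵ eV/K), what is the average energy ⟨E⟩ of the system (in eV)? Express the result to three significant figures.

k_BT = 8.617×10⁻⁵ × 1080 K = 0.093064 eV.
Eᵢ/kT = 0, 3.2451, 3.7931, 4.5345.
Z = Σ gᵢe^(−Eᵢ/kT) = 6·e^(−0) + 4·e^(−3.2451) + 3·e^(−3.7931) + 1·e^(−4.5345) = 6.0000 + 0.15586 + 0.067577 + 0.010732 = 6.2342.
⟨E⟩ = Σ Eᵢ gᵢe^(−Eᵢ/kT) / Z = (0·6.0000 + 0.302·0.15586 + 0.353·0.067577 + 0.422·0.010732) / 6.2342 = 0.0121 eV.

0.0121 eV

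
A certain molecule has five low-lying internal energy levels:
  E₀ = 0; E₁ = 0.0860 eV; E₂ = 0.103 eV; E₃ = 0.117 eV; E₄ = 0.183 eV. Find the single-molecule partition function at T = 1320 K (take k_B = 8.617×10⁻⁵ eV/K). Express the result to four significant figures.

Z = 2.431

k_BT = 8.617×10⁻⁵ × 1320 K = 0.113744 eV.
Eᵢ/kT = 0, 0.756084, 0.905542, 1.02863, 1.60888.
Z = Σ e^(−Eᵢ/kT) = e^(−0) + e^(−0.756084) + e^(−0.905542) + e^(−1.02863) + e^(−1.60888) = 1.00000 + 0.469501 + 0.404323 + 0.357496 + 0.200112 = 2.43143.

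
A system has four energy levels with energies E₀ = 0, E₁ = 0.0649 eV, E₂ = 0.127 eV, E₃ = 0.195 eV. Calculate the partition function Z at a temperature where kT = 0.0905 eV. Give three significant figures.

Z = 1.85

Eᵢ/kT = 0, 0.71713, 1.4033, 2.1547.
Z = Σ e^(−Eᵢ/kT) = e^(−0) + e^(−0.71713) + e^(−1.4033) + e^(−2.1547) = 1.0000 + 0.48815 + 0.24578 + 0.11594 = 1.8499.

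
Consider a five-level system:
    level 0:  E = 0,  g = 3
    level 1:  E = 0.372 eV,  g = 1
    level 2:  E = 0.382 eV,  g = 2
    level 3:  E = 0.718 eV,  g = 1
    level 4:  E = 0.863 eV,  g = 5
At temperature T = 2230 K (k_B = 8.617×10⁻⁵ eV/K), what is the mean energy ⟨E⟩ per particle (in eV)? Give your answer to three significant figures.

k_BT = 8.617×10⁻⁵ × 2230 K = 0.19216 eV.
Eᵢ/kT = 0, 1.9359, 1.9879, 3.7365, 4.4910.
Z = Σ gᵢe^(−Eᵢ/kT) = 3·e^(−0) + 1·e^(−1.9359) + 2·e^(−1.9879) + 1·e^(−3.7365) + 5·e^(−4.4910) = 3.0000 + 0.14429 + 0.27397 + 0.023837 + 0.056047 = 3.4981.
⟨E⟩ = Σ Eᵢ gᵢe^(−Eᵢ/kT) / Z = (0·3.0000 + 0.372·0.14429 + 0.382·0.27397 + 0.718·0.023837 + 0.863·0.056047) / 3.4981 = 0.0640 eV.

0.0640 eV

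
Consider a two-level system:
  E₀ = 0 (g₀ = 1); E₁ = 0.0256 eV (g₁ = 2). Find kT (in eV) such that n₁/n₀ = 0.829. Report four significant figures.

n₁/n₀ = (g₁/g₀) exp[−(E₁−E₀)/kT] = 0.829.
⇒ (E₁−E₀)/kT = ln((2/1)/0.829) = ln(2.41255) = 0.880684.
kT = 0.0256 eV / 0.880684 = 0.02907 eV.

0.02907 eV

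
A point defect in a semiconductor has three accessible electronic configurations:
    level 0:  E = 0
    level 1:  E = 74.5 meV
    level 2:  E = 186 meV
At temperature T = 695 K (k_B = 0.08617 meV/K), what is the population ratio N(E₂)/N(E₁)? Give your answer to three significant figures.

0.155

k_BT = 0.08617 × 695 K = 59.888 meV.
n₂/n₁ = exp[−(E₂−E₁)/kT] = exp(−(111.5 meV)/(59.888 meV)) = exp(-1.8618) = 0.155.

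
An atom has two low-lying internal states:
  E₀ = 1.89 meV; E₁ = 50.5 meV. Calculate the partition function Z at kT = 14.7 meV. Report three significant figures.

Eᵢ/kT = 0.12857, 3.4354.
Z = Σ e^(−Eᵢ/kT) = e^(−0.12857) + e^(−3.4354) = 0.87935 + 0.032213 = 0.91156.

Z = 0.912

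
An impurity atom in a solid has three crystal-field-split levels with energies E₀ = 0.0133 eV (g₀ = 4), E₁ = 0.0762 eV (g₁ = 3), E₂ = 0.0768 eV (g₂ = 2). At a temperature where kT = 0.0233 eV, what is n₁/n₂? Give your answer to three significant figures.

n₁/n₂ = (g₁/g₂) exp[−(E₁−E₂)/kT] = (3/2) × exp(−(-0.0006 eV)/(0.0233 eV)) = (3/2) × exp(0.025751) = 1.54.

1.54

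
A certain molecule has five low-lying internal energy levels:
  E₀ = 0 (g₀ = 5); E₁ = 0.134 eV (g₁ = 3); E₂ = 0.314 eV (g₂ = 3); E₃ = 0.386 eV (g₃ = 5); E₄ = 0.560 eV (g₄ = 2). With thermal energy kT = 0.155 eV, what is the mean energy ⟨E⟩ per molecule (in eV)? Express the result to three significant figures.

Eᵢ/kT = 0, 0.86452, 2.0258, 2.4903, 3.6129.
Z = Σ gᵢe^(−Eᵢ/kT) = 5·e^(−0) + 3·e^(−0.86452) + 3·e^(−2.0258) + 5·e^(−2.4903) + 2·e^(−3.6129) = 5.0000 + 1.2638 + 0.39566 + 0.41443 + 0.053947 = 7.1278.
⟨E⟩ = Σ Eᵢ gᵢe^(−Eᵢ/kT) / Z = (0·5.0000 + 0.134·1.2638 + 0.314·0.39566 + 0.386·0.41443 + 0.560·0.053947) / 7.1278 = 0.0679 eV.

0.0679 eV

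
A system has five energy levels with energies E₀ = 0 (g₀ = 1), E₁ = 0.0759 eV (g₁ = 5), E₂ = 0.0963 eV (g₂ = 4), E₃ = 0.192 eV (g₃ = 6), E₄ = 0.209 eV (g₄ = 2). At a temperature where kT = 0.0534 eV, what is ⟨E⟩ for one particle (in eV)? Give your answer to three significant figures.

0.0635 eV

Eᵢ/kT = 0, 1.4213, 1.8034, 3.5955, 3.9139.
Z = Σ gᵢe^(−Eᵢ/kT) = 1·e^(−0) + 5·e^(−1.4213) + 4·e^(−1.8034) + 6·e^(−3.5955) + 2·e^(−3.9139) = 1.0000 + 1.2070 + 0.65895 + 0.16468 + 0.039925 = 3.0706.
⟨E⟩ = Σ Eᵢ gᵢe^(−Eᵢ/kT) / Z = (0·1.0000 + 0.0759·1.2070 + 0.0963·0.65895 + 0.192·0.16468 + 0.209·0.039925) / 3.0706 = 0.0635 eV.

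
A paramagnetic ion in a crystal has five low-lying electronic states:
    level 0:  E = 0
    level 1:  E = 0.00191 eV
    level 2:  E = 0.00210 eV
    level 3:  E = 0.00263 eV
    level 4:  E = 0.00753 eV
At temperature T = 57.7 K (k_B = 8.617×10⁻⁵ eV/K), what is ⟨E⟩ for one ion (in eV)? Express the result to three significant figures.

k_BT = 8.617×10⁻⁵ × 57.7 K = 0.0049720 eV.
Eᵢ/kT = 0, 0.38415, 0.42237, 0.52896, 1.5145.
Z = Σ e^(−Eᵢ/kT) = e^(−0) + e^(−0.38415) + e^(−0.42237) + e^(−0.52896) + e^(−1.5145) = 1.0000 + 0.68103 + 0.65549 + 0.58922 + 0.21992 = 3.1457.
⟨E⟩ = Σ Eᵢ e^(−Eᵢ/kT) / Z = (0·1.0000 + 0.00191·0.68103 + 0.00210·0.65549 + 0.00263·0.58922 + 0.00753·0.21992) / 3.1457 = 0.00187 eV.

0.00187 eV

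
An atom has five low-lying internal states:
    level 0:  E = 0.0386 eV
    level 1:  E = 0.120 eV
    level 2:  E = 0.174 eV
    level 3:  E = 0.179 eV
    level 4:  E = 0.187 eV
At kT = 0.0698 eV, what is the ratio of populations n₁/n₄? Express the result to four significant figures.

2.611

n₁/n₄ = exp[−(E₁−E₄)/kT] = exp(−(-0.067 eV)/(0.0698 eV)) = exp(0.959885) = 2.611.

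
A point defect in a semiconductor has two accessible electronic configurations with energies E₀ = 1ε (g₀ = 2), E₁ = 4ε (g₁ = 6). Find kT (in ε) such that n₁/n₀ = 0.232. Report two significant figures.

n₁/n₀ = (g₁/g₀) exp[−(E₁−E₀)/kT] = 0.232.
⇒ (E₁−E₀)/kT = ln((6/2)/0.232) = ln(12.93) = 2.560.
kT = 3ε / 2.560 = 1.2 ε.

1.2 ε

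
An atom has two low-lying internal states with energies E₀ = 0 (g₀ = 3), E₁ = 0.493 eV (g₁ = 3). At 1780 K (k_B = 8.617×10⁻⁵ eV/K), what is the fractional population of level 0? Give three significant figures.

k_BT = 8.617×10⁻⁵ × 1780 K = 0.15338 eV.
Eᵢ/kT = 0, 3.2142.
Z = Σ gᵢe^(−Eᵢ/kT) = 3·e^(−0) + 3·e^(−3.2142) = 3.0000 + 0.12056 = 3.1206.
P₀ = g₀ e^(−E₀/kT) / Z = 3.0000/3.1206 = 0.961.

0.961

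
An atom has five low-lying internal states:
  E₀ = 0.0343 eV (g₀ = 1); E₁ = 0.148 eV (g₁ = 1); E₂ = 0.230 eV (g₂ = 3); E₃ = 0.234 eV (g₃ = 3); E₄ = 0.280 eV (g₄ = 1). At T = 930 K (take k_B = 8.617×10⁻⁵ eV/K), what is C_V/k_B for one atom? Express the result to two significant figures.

1.3

k_BT = 8.617×10⁻⁵ × 930 K = 0.08014 eV.
Eᵢ/kT = 0.4280, 1.847, 2.870, 2.920, 3.494.
Z = Σ gᵢe^(−Eᵢ/kT) = 1·e^(−0.4280) + 1·e^(−1.847) + 3·e^(−2.870) + 3·e^(−2.920) + 1·e^(−3.494) = 0.6518 + 0.1577 + 0.1701 + 0.1618 + 0.03038 = 1.172.
⟨E⟩ = 0.1119 eV, ⟨E²⟩ = 0.02087 eV².
C_V/k_B = (⟨E²⟩ − ⟨E⟩²)/(kT)² = (0.02087 − 0.01252)/0.006422 = 1.3.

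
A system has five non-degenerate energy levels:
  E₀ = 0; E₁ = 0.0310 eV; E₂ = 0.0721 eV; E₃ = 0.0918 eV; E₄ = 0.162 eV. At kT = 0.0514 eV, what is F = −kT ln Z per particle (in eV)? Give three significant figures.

Eᵢ/kT = 0, 0.60311, 1.4027, 1.7860, 3.1518.
Z = Σ e^(−Eᵢ/kT) = e^(−0) + e^(−0.60311) + e^(−1.4027) + e^(−1.7860) + e^(−3.1518) = 1.0000 + 0.54711 + 0.24593 + 0.16763 + 0.042775 = 2.0034.
F = −kT ln Z = −0.0514 × ln(2.0034) = −0.0514 × 0.69485 = -0.0357 eV.

-0.0357 eV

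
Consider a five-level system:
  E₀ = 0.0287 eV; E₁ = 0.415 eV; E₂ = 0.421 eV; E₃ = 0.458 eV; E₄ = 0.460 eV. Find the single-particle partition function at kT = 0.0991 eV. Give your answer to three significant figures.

Z = 0.798

Eᵢ/kT = 0.28961, 4.1877, 4.2482, 4.6216, 4.6418.
Z = Σ e^(−Eᵢ/kT) = e^(−0.28961) + e^(−4.1877) + e^(−4.2482) + e^(−4.6216) + e^(−4.6418) = 0.74856 + 0.015181 + 0.014290 + 0.0098370 + 0.0096403 = 0.79751.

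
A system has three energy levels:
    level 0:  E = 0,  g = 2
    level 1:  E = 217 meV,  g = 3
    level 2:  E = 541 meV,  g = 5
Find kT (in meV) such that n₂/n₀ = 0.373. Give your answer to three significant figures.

284 meV

n₂/n₀ = (g₂/g₀) exp[−(E₂−E₀)/kT] = 0.373.
⇒ (E₂−E₀)/kT = ln((5/2)/0.373) = ln(6.7024) = 1.9025.
kT = 541 meV / 1.9025 = 284 meV.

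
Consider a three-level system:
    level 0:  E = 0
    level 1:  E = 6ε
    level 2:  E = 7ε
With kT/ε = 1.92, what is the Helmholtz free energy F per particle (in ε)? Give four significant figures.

Eᵢ/kT = 0, 3.12500, 3.64583.
Z = Σ e^(−Eᵢ/kT) = e^(−0) + e^(−3.12500) + e^(−3.64583) = 1.00000 + 0.0439369 + 0.0260997 = 1.07004.
F = −kT ln Z = −1.92 × ln(1.07004) = −1.92 × 0.0676960 = -0.1300 ε.

-0.1300 ε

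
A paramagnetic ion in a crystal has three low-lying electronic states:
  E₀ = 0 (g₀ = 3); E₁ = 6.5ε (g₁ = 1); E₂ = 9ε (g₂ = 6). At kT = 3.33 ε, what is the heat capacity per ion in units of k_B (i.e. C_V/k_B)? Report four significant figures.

0.8334

Eᵢ/kT = 0, 1.95195, 2.70270.
Z = Σ gᵢe^(−Eᵢ/kT) = 3·e^(−0) + 1·e^(−1.95195) + 6·e^(−2.70270) = 3.00000 + 0.141997 + 0.402146 = 3.54414.
⟨E⟩ = 1.28164 ε, ⟨E²⟩ = 10.8837 ε².
C_V/k_B = (⟨E²⟩ − ⟨E⟩²)/(kT)² = (10.8837 − 1.64260)/11.0889 = 0.8334.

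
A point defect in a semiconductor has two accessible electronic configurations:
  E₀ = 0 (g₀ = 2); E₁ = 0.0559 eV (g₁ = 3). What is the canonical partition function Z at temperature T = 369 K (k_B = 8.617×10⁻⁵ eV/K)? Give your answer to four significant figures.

k_BT = 8.617×10⁻⁵ × 369 K = 0.0317967 eV.
Eᵢ/kT = 0, 1.75804.
Z = Σ gᵢe^(−Eᵢ/kT) = 2·e^(−0) + 3·e^(−1.75804) = 2.00000 + 0.517147 = 2.51715.

Z = 2.517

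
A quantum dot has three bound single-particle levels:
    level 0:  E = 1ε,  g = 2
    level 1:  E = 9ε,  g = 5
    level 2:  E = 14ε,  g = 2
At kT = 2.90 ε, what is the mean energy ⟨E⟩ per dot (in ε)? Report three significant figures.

Eᵢ/kT = 0.34483, 3.1034, 4.8276.
Z = Σ gᵢe^(−Eᵢ/kT) = 2·e^(−0.34483) + 5·e^(−3.1034) + 2·e^(−4.8276) = 1.4167 + 0.22448 + 0.016011 = 1.6572.
⟨E⟩ = Σ Eᵢ gᵢe^(−Eᵢ/kT) / Z = (1·1.4167 + 9·0.22448 + 14·0.016011) / 1.6572 = 2.21 ε.

2.21 ε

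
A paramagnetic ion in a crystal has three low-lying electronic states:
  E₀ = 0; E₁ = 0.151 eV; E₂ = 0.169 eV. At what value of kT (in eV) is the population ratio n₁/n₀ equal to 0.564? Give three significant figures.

0.264 eV

n₁/n₀ = exp[−(E₁−E₀)/kT] = 0.564.
⇒ (E₁−E₀)/kT = ln(1/0.564) = ln(1.7730) = 0.57267.
kT = 0.151 eV / 0.57267 = 0.264 eV.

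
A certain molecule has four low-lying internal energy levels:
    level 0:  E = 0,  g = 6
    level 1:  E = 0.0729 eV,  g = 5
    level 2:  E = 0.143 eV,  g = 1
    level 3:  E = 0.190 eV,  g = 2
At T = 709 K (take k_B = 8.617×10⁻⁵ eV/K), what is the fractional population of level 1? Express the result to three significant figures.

0.197

k_BT = 8.617×10⁻⁵ × 709 K = 0.061095 eV.
Eᵢ/kT = 0, 1.1932, 2.3406, 3.1099.
Z = Σ gᵢe^(−Eᵢ/kT) = 6·e^(−0) + 5·e^(−1.1932) + 1·e^(−2.3406) + 2·e^(−3.1099) = 6.0000 + 1.5162 + 0.096270 + 0.089211 = 7.7017.
P₁ = g₁ e^(−E₁/kT) / Z = 1.5162/7.7017 = 0.197.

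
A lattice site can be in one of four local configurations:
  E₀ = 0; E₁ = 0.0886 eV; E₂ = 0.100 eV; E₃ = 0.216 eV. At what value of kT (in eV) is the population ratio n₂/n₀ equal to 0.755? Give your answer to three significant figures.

0.356 eV

n₂/n₀ = exp[−(E₂−E₀)/kT] = 0.755.
⇒ (E₂−E₀)/kT = ln(1/0.755) = ln(1.3245) = 0.28104.
kT = 0.100 eV / 0.28104 = 0.356 eV.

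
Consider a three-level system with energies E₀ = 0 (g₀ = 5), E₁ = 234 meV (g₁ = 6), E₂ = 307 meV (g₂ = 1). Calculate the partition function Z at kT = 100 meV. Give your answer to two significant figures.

Z = 5.6

Eᵢ/kT = 0, 2.340, 3.070.
Z = Σ gᵢe^(−Eᵢ/kT) = 5·e^(−0) + 6·e^(−2.340) + 1·e^(−3.070) = 5.000 + 0.5780 + 0.04642 = 5.624.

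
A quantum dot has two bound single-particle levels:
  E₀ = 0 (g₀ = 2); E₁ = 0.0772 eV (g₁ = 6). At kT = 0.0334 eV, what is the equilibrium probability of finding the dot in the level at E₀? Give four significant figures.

0.7708

Eᵢ/kT = 0, 2.31138.
Z = Σ gᵢe^(−Eᵢ/kT) = 2·e^(−0) + 6·e^(−2.31138) = 2.00000 + 0.594746 = 2.59475.
P₀ = g₀ e^(−E₀/kT) / Z = 2.00000/2.59475 = 0.7708.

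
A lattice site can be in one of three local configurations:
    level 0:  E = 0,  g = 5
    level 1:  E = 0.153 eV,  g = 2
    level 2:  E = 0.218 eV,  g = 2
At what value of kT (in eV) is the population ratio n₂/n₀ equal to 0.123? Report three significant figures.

n₂/n₀ = (g₂/g₀) exp[−(E₂−E₀)/kT] = 0.123.
⇒ (E₂−E₀)/kT = ln((2/5)/0.123) = ln(3.2520) = 1.1793.
kT = 0.218 eV / 1.1793 = 0.185 eV.

0.185 eV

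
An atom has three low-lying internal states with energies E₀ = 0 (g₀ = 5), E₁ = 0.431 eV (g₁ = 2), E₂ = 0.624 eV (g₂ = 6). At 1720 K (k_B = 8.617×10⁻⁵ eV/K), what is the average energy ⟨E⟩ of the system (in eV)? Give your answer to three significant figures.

0.0197 eV

k_BT = 8.617×10⁻⁵ × 1720 K = 0.14821 eV.
Eᵢ/kT = 0, 2.9080, 4.2102.
Z = Σ gᵢe^(−Eᵢ/kT) = 5·e^(−0) + 2·e^(−2.9080) + 6·e^(−4.2102) = 5.0000 + 0.10917 + 0.089060 = 5.1982.
⟨E⟩ = Σ Eᵢ gᵢe^(−Eᵢ/kT) / Z = (0·5.0000 + 0.431·0.10917 + 0.624·0.089060) / 5.1982 = 0.0197 eV.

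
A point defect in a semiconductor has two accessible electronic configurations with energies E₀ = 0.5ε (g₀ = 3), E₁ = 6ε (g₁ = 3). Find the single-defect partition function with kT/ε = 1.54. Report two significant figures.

Eᵢ/kT = 0.3247, 3.896.
Z = Σ gᵢe^(−Eᵢ/kT) = 3·e^(−0.3247) + 3·e^(−3.896) = 2.168 + 0.06097 = 2.229.

Z = 2.2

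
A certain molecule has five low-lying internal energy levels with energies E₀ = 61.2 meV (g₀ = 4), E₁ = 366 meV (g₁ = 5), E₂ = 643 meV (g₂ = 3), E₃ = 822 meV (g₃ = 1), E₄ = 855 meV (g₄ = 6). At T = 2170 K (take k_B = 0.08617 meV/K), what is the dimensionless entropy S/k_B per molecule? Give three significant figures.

k_BT = 0.08617 × 2170 K = 186.99 meV.
Eᵢ/kT = 0.32729, 1.9573, 3.4387, 4.3960, 4.5724.
Z = Σ gᵢe^(−Eᵢ/kT) = 4·e^(−0.32729) + 5·e^(−1.9573) + 3·e^(−3.4387) + 1·e^(−4.3960) + 6·e^(−4.5724) = 2.8835 + 0.70620 + 0.096319 + 0.012327 + 0.061999 = 3.7603.
⟨E⟩ = Σ EᵢPᵢ = 148.93 meV.
S/k_B = ln Z + ⟨E⟩/kT = ln(3.7603) + 148.93/186.99 = 1.3245 + 0.79646 = 2.12.

2.12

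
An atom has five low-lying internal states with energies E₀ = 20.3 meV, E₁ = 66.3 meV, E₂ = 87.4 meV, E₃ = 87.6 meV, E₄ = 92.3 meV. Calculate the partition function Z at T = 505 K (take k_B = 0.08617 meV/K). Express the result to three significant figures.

k_BT = 0.08617 × 505 K = 43.516 meV.
Eᵢ/kT = 0.46650, 1.5236, 2.0085, 2.0131, 2.1211.
Z = Σ e^(−Eᵢ/kT) = e^(−0.46650) + e^(−1.5236) + e^(−2.0085) + e^(−2.0131) + e^(−2.1211) = 0.62719 + 0.21793 + 0.13419 + 0.13357 + 0.11990 = 1.2328.

Z = 1.23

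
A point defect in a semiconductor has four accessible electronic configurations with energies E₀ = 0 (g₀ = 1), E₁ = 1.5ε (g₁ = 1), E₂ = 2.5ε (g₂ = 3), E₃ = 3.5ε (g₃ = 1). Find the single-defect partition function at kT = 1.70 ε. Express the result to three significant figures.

Eᵢ/kT = 0, 0.88235, 1.4706, 2.0588.
Z = Σ gᵢe^(−Eᵢ/kT) = 1·e^(−0) + 1·e^(−0.88235) + 3·e^(−1.4706) + 1·e^(−2.0588) = 1.0000 + 0.41381 + 0.68936 + 0.12761 = 2.2308.

Z = 2.23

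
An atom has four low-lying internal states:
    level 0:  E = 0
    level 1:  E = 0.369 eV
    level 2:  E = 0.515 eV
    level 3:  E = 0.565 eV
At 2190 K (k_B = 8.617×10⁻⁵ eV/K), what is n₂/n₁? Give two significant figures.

k_BT = 8.617×10⁻⁵ × 2190 K = 0.1887 eV.
n₂/n₁ = exp[−(E₂−E₁)/kT] = exp(−(0.146 eV)/(0.1887 eV)) = exp(-0.7737) = 0.46.

0.46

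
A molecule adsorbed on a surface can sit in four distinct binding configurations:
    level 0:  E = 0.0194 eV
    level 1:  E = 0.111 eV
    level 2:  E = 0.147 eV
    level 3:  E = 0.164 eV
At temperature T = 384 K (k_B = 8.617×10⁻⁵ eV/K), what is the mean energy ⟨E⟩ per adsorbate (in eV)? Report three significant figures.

k_BT = 8.617×10⁻⁵ × 384 K = 0.033089 eV.
Eᵢ/kT = 0.58630, 3.3546, 4.4426, 4.9563.
Z = Σ e^(−Eᵢ/kT) = e^(−0.58630) + e^(−3.3546) + e^(−4.4426) + e^(−4.9563) = 0.55638 + 0.034923 + 0.011765 + 0.0070389 = 0.61011.
⟨E⟩ = Σ Eᵢ e^(−Eᵢ/kT) / Z = (0.0194·0.55638 + 0.111·0.034923 + 0.147·0.011765 + 0.164·0.0070389) / 0.61011 = 0.0288 eV.

0.0288 eV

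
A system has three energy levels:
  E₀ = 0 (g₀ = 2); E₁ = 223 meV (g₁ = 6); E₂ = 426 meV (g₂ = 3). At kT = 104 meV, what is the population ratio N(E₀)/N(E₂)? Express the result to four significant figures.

n₀/n₂ = (g₀/g₂) exp[−(E₀−E₂)/kT] = (2/3) × exp(−(-426 meV)/(104 meV)) = (2/3) × exp(4.09615) = 40.07.

40.07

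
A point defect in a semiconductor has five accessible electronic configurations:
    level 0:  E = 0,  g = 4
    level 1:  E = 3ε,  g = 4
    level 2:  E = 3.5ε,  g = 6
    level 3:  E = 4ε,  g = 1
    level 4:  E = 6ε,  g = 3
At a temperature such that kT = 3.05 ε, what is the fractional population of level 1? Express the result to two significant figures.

0.18

Eᵢ/kT = 0, 0.9836, 1.148, 1.311, 1.967.
Z = Σ gᵢe^(−Eᵢ/kT) = 4·e^(−0) + 4·e^(−0.9836) + 6·e^(−1.148) + 1·e^(−1.311) + 3·e^(−1.967) = 4.000 + 1.496 + 1.904 + 0.2696 + 0.4196 = 8.089.
P₁ = g₁ e^(−E₁/kT) / Z = 1.496/8.089 = 0.18.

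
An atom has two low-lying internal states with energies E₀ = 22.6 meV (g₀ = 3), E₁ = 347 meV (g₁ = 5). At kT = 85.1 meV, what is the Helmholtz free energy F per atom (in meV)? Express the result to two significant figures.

-74 meV

Eᵢ/kT = 0.2656, 4.078.
Z = Σ gᵢe^(−Eᵢ/kT) = 3·e^(−0.2656) + 5·e^(−4.078) = 2.300 + 0.08471 = 2.385.
F = −kT ln Z = −85.1 × ln(2.385) = −85.1 × 0.8692 = -74 meV.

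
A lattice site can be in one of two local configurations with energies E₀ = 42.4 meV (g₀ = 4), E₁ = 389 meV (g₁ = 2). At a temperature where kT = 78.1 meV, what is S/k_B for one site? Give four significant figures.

Eᵢ/kT = 0.542894, 4.98079.
Z = Σ gᵢe^(−Eᵢ/kT) = 4·e^(−0.542894) + 2·e^(−4.98079) = 2.32426 + 0.0137373 = 2.33800.
⟨E⟩ = Σ EᵢPᵢ = 44.4365 meV.
S/k_B = ln Z + ⟨E⟩/kT = ln(2.33800) + 44.4365/78.1 = 0.849296 + 0.568969 = 1.418.

1.418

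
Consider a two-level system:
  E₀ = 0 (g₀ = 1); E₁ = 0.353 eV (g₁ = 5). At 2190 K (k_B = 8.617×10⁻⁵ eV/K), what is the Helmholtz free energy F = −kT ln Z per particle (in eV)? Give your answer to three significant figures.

k_BT = 8.617×10⁻⁵ × 2190 K = 0.18871 eV.
Eᵢ/kT = 0, 1.8706.
Z = Σ gᵢe^(−Eᵢ/kT) = 1·e^(−0) + 5·e^(−1.8706) = 1.0000 + 0.77016 = 1.7702.
F = −kT ln Z = −0.18871 × ln(1.7702) = −0.18871 × 0.57109 = -0.108 eV.

-0.108 eV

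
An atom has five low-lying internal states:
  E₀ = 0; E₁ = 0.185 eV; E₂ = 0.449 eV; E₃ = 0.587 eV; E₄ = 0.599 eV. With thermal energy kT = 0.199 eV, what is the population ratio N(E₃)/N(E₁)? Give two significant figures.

0.13

n₃/n₁ = exp[−(E₃−E₁)/kT] = exp(−(0.402 eV)/(0.199 eV)) = exp(-2.020) = 0.13.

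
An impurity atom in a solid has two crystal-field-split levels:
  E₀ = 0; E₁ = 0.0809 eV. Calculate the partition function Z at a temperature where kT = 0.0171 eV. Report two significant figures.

Z = 1.0

Eᵢ/kT = 0, 4.731.
Z = Σ e^(−Eᵢ/kT) = e^(−0) + e^(−4.731) = 1.000 + 0.008818 = 1.009.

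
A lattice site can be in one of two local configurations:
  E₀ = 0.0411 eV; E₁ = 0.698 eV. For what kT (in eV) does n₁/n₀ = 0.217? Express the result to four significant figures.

n₁/n₀ = exp[−(E₁−E₀)/kT] = 0.217.
⇒ (E₁−E₀)/kT = ln(1/0.217) = ln(4.60829) = 1.52786.
kT = 0.6569 eV / 1.52786 = 0.4299 eV.

0.4299 eV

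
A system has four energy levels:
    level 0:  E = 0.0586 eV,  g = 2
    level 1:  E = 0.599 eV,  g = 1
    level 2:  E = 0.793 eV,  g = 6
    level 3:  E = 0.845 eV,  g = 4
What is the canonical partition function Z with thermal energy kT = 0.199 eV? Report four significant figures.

Z = 1.708

Eᵢ/kT = 0.294472, 3.01005, 3.98492, 4.24623.
Z = Σ gᵢe^(−Eᵢ/kT) = 2·e^(−0.294472) + 1·e^(−3.01005) + 6·e^(−3.98492) + 4·e^(−4.24623) = 1.48985 + 0.0492892 + 0.111564 + 0.0572724 = 1.70798.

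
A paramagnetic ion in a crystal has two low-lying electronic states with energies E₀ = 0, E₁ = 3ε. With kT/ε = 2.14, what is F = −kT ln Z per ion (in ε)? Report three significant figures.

Eᵢ/kT = 0, 1.4019.
Z = Σ e^(−Eᵢ/kT) = e^(−0) + e^(−1.4019) = 1.0000 + 0.24613 = 1.2461.
F = −kT ln Z = −2.14 × ln(1.2461) = −2.14 × 0.22002 = -0.471 ε.

-0.471 ε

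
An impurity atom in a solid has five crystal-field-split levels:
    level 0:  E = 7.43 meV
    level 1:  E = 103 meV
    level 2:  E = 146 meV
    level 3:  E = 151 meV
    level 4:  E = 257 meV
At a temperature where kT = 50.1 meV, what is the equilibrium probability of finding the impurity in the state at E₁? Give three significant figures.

0.116

Eᵢ/kT = 0.14830, 2.0559, 2.9142, 3.0140, 5.1297.
Z = Σ e^(−Eᵢ/kT) = e^(−0.14830) + e^(−2.0559) + e^(−2.9142) + e^(−3.0140) + e^(−5.1297) = 0.86217 + 0.12798 + 0.054247 + 0.049095 + 0.0059183 = 1.0994.
P₁ = e^(−E₁/kT) / Z = 0.12798/1.0994 = 0.116.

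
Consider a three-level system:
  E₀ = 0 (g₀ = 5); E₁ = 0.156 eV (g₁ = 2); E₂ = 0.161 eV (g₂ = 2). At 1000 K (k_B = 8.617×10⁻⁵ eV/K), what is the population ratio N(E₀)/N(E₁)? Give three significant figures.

15.3

k_BT = 8.617×10⁻⁵ × 1000 K = 0.086170 eV.
n₀/n₁ = (g₀/g₁) exp[−(E₀−E₁)/kT] = (5/2) × exp(−(-0.156 eV)/(0.086170 eV)) = (5/2) × exp(1.8104) = 15.3.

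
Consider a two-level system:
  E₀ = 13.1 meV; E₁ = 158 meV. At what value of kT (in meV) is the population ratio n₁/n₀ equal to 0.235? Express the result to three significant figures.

100 meV

n₁/n₀ = exp[−(E₁−E₀)/kT] = 0.235.
⇒ (E₁−E₀)/kT = ln(1/0.235) = ln(4.2553) = 1.4482.
kT = 144.9 meV / 1.4482 = 100 meV.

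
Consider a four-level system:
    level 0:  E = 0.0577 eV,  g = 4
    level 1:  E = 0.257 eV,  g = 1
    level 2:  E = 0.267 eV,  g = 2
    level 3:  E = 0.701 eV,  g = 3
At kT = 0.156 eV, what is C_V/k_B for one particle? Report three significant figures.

0.391

Eᵢ/kT = 0.36987, 1.6474, 1.7115, 4.4936.
Z = Σ gᵢe^(−Eᵢ/kT) = 4·e^(−0.36987) + 1·e^(−1.6474) + 2·e^(−1.7115) + 3·e^(−4.4936) = 2.7633 + 0.19255 + 0.36119 + 0.033541 = 3.3506.
⟨E⟩ = 0.098155 eV, ⟨E²⟩ = 0.019145 eV².
C_V/k_B = (⟨E²⟩ − ⟨E⟩²)/(kT)² = (0.019145 − 0.0096344)/0.024336 = 0.391.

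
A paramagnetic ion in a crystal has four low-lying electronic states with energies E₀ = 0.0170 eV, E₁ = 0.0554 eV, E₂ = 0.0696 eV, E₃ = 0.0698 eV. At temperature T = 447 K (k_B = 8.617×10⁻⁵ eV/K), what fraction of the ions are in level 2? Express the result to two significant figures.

0.14

k_BT = 8.617×10⁻⁵ × 447 K = 0.03852 eV.
Eᵢ/kT = 0.4413, 1.438, 1.807, 1.812.
Z = Σ e^(−Eᵢ/kT) = e^(−0.4413) + e^(−1.438) + e^(−1.807) + e^(−1.812) = 0.6432 + 0.2374 + 0.1641 + 0.1633 = 1.208.
P₂ = e^(−E₂/kT) / Z = 0.1641/1.208 = 0.14.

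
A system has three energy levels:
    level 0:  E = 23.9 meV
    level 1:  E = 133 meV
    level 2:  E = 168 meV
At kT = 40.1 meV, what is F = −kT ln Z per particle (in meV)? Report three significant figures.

Eᵢ/kT = 0.59601, 3.3167, 4.1895.
Z = Σ e^(−Eᵢ/kT) = e^(−0.59601) + e^(−3.3167) + e^(−4.1895) = 0.55101 + 0.036272 + 0.015154 = 0.60244.
F = −kT ln Z = −40.1 × ln(0.60244) = −40.1 × -0.50677 = 20.3 meV.

20.3 meV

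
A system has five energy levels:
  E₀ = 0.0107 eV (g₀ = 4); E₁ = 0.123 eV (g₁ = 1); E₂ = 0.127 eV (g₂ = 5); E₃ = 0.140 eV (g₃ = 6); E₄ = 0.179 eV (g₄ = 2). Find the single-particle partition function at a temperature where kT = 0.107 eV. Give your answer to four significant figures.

Z = 7.459

Eᵢ/kT = 0.100000, 1.14953, 1.18692, 1.30841, 1.67290.
Z = Σ gᵢe^(−Eᵢ/kT) = 4·e^(−0.100000) + 1·e^(−1.14953) + 5·e^(−1.18692) + 6·e^(−1.30841) + 2·e^(−1.67290) = 3.61935 + 0.316786 + 1.52580 + 1.62150 + 0.375404 = 7.45884.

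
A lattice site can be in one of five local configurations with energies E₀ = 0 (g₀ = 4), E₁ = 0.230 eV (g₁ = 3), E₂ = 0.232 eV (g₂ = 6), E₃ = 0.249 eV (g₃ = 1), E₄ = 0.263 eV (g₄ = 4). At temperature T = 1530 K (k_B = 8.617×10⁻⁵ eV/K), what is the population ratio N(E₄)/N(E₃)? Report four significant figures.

k_BT = 8.617×10⁻⁵ × 1530 K = 0.131840 eV.
n₄/n₃ = (g₄/g₃) exp[−(E₄−E₃)/kT] = (4/1) × exp(−(0.014 eV)/(0.131840 eV)) = (4/1) × exp(-0.106189) = 3.597.

3.597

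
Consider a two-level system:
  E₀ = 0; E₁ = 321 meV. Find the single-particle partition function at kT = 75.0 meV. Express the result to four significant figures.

Eᵢ/kT = 0, 4.28000.
Z = Σ e^(−Eᵢ/kT) = e^(−0) + e^(−4.28000) = 1.00000 + 0.0138427 = 1.01384.

Z = 1.014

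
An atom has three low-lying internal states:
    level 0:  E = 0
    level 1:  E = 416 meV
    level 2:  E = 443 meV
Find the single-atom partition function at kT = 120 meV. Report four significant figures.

Eᵢ/kT = 0, 3.46667, 3.69167.
Z = Σ e^(−Eᵢ/kT) = e^(−0) + e^(−3.46667) + e^(−3.69167) = 1.00000 + 0.0312208 + 0.0249303 = 1.05615.

Z = 1.056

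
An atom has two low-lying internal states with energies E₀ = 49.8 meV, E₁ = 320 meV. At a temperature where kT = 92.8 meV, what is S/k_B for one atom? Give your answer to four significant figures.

Eᵢ/kT = 0.536638, 3.44828.
Z = Σ e^(−Eᵢ/kT) = e^(−0.536638) + e^(−3.44828) = 0.584711 + 0.0318003 = 0.616511.
⟨E⟩ = Σ EᵢPᵢ = 63.7372 meV.
S/k_B = ln Z + ⟨E⟩/kT = ln(0.616511) + 63.7372/92.8 = -0.483679 + 0.686823 = 0.2031.

0.2031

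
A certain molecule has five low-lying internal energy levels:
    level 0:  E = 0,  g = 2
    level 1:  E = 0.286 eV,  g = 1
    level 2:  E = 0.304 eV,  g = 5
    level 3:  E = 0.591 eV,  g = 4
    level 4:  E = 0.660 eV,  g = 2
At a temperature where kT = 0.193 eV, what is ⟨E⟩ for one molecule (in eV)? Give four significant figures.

0.1518 eV

Eᵢ/kT = 0, 1.48187, 1.57513, 3.06218, 3.41969.
Z = Σ gᵢe^(−Eᵢ/kT) = 2·e^(−0) + 1·e^(−1.48187) + 5·e^(−1.57513) + 4·e^(−3.06218) + 2·e^(−3.41969) = 2.00000 + 0.227212 + 1.03490 + 0.187142 + 0.0654452 = 3.51470.
⟨E⟩ = Σ Eᵢ gᵢe^(−Eᵢ/kT) / Z = (0·2.00000 + 0.286·0.227212 + 0.304·1.03490 + 0.591·0.187142 + 0.660·0.0654452) / 3.51470 = 0.1518 eV.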